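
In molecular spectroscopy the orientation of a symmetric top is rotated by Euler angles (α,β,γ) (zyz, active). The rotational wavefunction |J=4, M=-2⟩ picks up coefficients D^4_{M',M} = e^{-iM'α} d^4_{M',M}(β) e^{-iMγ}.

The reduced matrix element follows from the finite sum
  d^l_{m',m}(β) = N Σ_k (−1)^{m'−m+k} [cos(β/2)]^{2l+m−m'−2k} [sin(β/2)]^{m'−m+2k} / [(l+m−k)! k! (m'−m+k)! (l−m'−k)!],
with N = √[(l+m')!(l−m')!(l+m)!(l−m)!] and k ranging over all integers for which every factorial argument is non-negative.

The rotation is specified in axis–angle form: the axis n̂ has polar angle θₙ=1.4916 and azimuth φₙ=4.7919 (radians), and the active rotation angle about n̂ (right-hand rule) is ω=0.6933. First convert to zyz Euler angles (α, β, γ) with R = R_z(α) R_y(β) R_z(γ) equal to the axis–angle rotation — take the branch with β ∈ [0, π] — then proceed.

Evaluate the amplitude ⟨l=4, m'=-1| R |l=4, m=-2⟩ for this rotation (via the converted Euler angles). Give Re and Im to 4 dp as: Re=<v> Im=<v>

Re=0.3828 Im=0.0024

Axis–angle → zyz. n̂ = (sinθₙcosφₙ, sinθₙsinφₙ, cosθₙ) = (+0.079178, -0.993716, +0.079114), ω = 0.6933.
R = I cosω + sinω [n̂]ₓ + (1−cosω) n̂n̂ᵀ gives
  R = [+0.770589, -0.068724, -0.633617; +0.032396, +0.997108, -0.068750; +0.636509, +0.032452, +0.770586]
β = atan2(√(R₁₃²+R₂₃²), R₃₃) = 0.691036; α = atan2(R₂₃, R₁₃) mod 2π = 3.249675; γ = atan2(R₃₂, −R₃₁) mod 2π = 3.090653
D^4_{-1,-2}(3.2497,0.6910,3.0907) = e^{-i·-1·3.2497}·d^4_{-1,-2}(0.6910)·e^{-i·-2·3.0907}. Compute d first:
c=cos(0.691036/2)=0.940900, s=sin(0.691036/2)=0.338684; N=√[6·120·2·720]=1018.233765
Admissible k: 0..2 (factorial args all ≥0)
  k=0: (−1)^1·1018.2338/(240)·0.9409^7·0.3387^1 = -0.938071
  k=1: (−1)^2·1018.2338/(48)·0.9409^5·0.3387^3 = +0.607727
  k=2: (−1)^3·1018.2338/(72)·0.9409^3·0.3387^5 = -0.052495
d^4_{-1,-2}(0.6910) = -0.938071 +0.607727 -0.052495 = -0.382840
Phases: e^{-i·(-1)·3.2497}=-0.994165-0.107872i, e^{-i·(-2)·3.0907}=+0.994815-0.101704i ⇒ D=+0.382832+0.002374i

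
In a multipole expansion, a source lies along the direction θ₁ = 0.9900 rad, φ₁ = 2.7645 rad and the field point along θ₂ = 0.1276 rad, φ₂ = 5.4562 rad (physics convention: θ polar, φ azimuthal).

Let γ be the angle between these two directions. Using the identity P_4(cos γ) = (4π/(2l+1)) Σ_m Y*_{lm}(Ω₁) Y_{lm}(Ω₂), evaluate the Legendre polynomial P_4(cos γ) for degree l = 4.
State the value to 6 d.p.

-0.202170

Summing Y*_{l m}(θ₁,φ₁)·Y_{l m}(θ₂,φ₂) over m ∈ [−4, 4]; prefactor 4π/(2·4+1) = 1.396263:
  [-4]  conj(Y_{4,-4})(Ω₁) = (0.013487, -0.215763) ; Y_{4,-4}(Ω₂) = (-0.000114, -0.000019) ; Δ = (-0.000006, 0.000024)
  [-3]  conj(Y_{4,-3})(Ω₁) = (-0.170758, 0.363165) ; Y_{4,-3}(Ω₂) = (-0.002020, 0.001570) ; Δ = (-0.000225, -0.001002)
  [-2]  conj(Y_{4,-2})(Ω₁) = (0.188715, -0.177287) ; Y_{4,-2}(Ω₂) = (-0.002649, 0.031778) ; Δ = (0.005134, 0.006467)
  [-1]  conj(Y_{4,-1})(Ω₁) = (0.180092, -0.071325) ; Y_{4,-1}(Ω₂) = (0.157142, 0.170788) ; Δ = (0.040481, 0.019549)
  [+0]  conj(Y_{4,0})(Ω₁) = (-0.302494, -0.000000) ; Y_{4,0}(Ω₂) = (0.778733, 0.000000) ; Δ = (-0.235562, -0.000000)
  [+1]  conj(Y_{4,1})(Ω₁) = (-0.180092, -0.071325) ; Y_{4,1}(Ω₂) = (-0.157142, 0.170788) ; Δ = (0.040481, -0.019549)
  [+2]  conj(Y_{4,2})(Ω₁) = (0.188715, 0.177287) ; Y_{4,2}(Ω₂) = (-0.002649, -0.031778) ; Δ = (0.005134, -0.006467)
  [+3]  conj(Y_{4,3})(Ω₁) = (0.170758, 0.363165) ; Y_{4,3}(Ω₂) = (0.002020, 0.001570) ; Δ = (-0.000225, 0.001002)
  [+4]  conj(Y_{4,4})(Ω₁) = (0.013487, 0.215763) ; Y_{4,4}(Ω₂) = (-0.000114, 0.000019) ; Δ = (-0.000006, -0.000024)
Total Σ_m = (-0.144793, -0.000000). Multiply by 1.396263: (-0.202170, -0.000000). P_4(cos γ) = -0.202170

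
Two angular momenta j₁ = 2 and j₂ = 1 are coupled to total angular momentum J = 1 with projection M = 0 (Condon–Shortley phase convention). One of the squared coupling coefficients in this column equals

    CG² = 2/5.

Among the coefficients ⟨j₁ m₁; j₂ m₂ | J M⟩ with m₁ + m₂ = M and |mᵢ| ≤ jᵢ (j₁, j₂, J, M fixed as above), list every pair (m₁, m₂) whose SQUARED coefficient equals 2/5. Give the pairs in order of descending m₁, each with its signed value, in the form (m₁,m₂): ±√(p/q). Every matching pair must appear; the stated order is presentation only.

Admissible pairs with m₁+m₂ = M = 0: (-1,1), (0,0), (1,-1)
  (m₁,m₂)=(1,-1): CG² = 3/10, CG = +√(3/10)
  (m₁,m₂)=(0,0): CG² = 2/5, CG = −√(2/5)   ← matches the target
  (m₁,m₂)=(-1,1): CG² = 3/10, CG = +√(3/10)
Pairs with CG² = 2/5: (0,0): −√(2/5)

(0,0): −√(2/5)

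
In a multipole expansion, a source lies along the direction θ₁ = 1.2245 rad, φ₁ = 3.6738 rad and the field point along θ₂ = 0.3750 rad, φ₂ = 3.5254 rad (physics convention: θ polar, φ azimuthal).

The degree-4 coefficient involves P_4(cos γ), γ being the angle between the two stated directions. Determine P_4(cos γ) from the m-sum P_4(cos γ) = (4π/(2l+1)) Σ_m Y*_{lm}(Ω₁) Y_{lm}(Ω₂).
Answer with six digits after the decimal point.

Expand P_4 via completeness: Σ_{m} conj(Y_{4,m}) at Ω₁ times Y_{4,m} at Ω₂ —
  m=-4: Y*=(-0.183448, 0.293887)  Y=(0.000283, -0.007960)  product (0.002287, 0.001543)
  m=-3: Y*=(0.009130, -0.353463)  Y=(-0.023303, 0.052271)  product (0.018263, 0.008714)
  m=-2: Y*=(-0.027789, -0.050105)  Y=(0.163432, -0.157720)  product (-0.012444, -0.003806)
  m=-1: Y*=(0.285495, 0.168124)  Y=(-0.457626, 0.184805)  product (-0.161720, -0.024177)
  m=+0: Y*=(0.000890, -0.000000)  Y=(0.345252, 0.000000)  product (0.000307, 0.000000)
  m=+1: Y*=(-0.285495, 0.168124)  Y=(0.457626, 0.184805)  product (-0.161720, 0.024177)
  m=+2: Y*=(-0.027789, 0.050105)  Y=(0.163432, 0.157720)  product (-0.012444, 0.003806)
  m=+3: Y*=(-0.009130, -0.353463)  Y=(0.023303, 0.052271)  product (0.018263, -0.008714)
  m=+4: Y*=(-0.183448, -0.293887)  Y=(0.000283, 0.007960)  product (0.002287, -0.001543)
Accumulated sum (-0.306922, -0.000000); after 4π/(2l+1) scaling, (-0.428544, -0.000000) ⇒ P_4 = -0.428544

-0.428544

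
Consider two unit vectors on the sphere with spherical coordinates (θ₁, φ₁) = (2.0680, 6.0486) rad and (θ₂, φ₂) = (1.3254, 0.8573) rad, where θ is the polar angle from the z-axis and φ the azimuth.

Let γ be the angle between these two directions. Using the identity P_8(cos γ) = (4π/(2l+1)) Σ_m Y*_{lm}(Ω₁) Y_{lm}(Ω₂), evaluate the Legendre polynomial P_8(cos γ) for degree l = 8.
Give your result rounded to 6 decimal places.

-0.203783

Summing Y*_{l m}(θ₁,φ₁)·Y_{l m}(θ₂,φ₂) over m ∈ [−8, 8]; prefactor 4π/(2·8+1) = 0.739198:
  m=-8: Y*=-0.05527 - 0.17503j  Y=0.33907 - 0.21984j  product -0.05722 - 0.04720j
  m=-7: Y*=0.02839 + 0.39743j  Y=0.38882 + 0.11268j  product -0.03375 + 0.15773j
  m=-6: Y*=0.06805 - 0.41306j  Y=-0.01504 - 0.03268j  product -0.01452 + 0.00399j
  m=-5: Y*=-0.03251 + 0.07736j  Y=0.14824 - 0.32676j  product 0.02046 + 0.02209j
  m=-4: Y*=-0.18507 + 0.25252j  Y=0.08850 - 0.02618j  product -0.00977 + 0.02719j
  m=-3: Y*=0.19334 - 0.16410j  Y=-0.26118 - 0.16730j  product -0.07795 + 0.01051j
  m=-2: Y*=0.17560 - 0.08902j  Y=-0.02083 - 0.14386j  product -0.01646 - 0.02341j
  m=-1: Y*=-0.28918 + 0.06911j  Y=-0.18572 + 0.21455j  product 0.03888 - 0.07488j
  m=+0: Y*=-0.15609 + 0.00000j  Y=-0.16008 + 0.00000j  product 0.02499 + 0.00000j
  m=+1: Y*=0.28918 + 0.06911j  Y=0.18572 + 0.21455j  product 0.03888 + 0.07488j
  m=+2: Y*=0.17560 + 0.08902j  Y=-0.02083 + 0.14386j  product -0.01646 + 0.02341j
  m=+3: Y*=-0.19334 - 0.16410j  Y=0.26118 - 0.16730j  product -0.07795 - 0.01051j
  m=+4: Y*=-0.18507 - 0.25252j  Y=0.08850 + 0.02618j  product -0.00977 - 0.02719j
  m=+5: Y*=0.03251 + 0.07736j  Y=-0.14824 - 0.32676j  product 0.02046 - 0.02209j
  m=+6: Y*=0.06805 + 0.41306j  Y=-0.01504 + 0.03268j  product -0.01452 - 0.00399j
  m=+7: Y*=-0.02839 + 0.39743j  Y=-0.38882 + 0.11268j  product -0.03375 - 0.15773j
  m=+8: Y*=-0.05527 + 0.17503j  Y=0.33907 + 0.21984j  product -0.05722 + 0.04720j
Σ over m = -0.27568 - 0.00000j; ×(4π/17) → -0.20378 - 0.00000j. Real part: -0.203783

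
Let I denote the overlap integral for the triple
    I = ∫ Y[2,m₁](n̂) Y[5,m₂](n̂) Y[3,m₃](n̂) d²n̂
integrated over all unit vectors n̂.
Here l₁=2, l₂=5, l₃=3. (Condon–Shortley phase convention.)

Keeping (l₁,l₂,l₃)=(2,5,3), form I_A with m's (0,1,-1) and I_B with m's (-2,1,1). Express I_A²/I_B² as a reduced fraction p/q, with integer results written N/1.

Same 2,5,3: normalisation and zero-m 3j drop out of the ratio.
A: Δ: 4! 0! 6! / 11! → 1/2310; sum: t=2:+1/192 = 1/192; 3j²(2 5 3; 0 1 -1) = Δ·Π!·Σ² = 3/77  (sign +1)
B: Δ: 4! 0! 6! / 11! → 1/2310; sum: t=4:+1/1152 = 1/1152; 3j²(2 5 3; -2 1 1) = Δ·Π!·Σ² = 1/154  (sign +1)
I_A²/I_B² = (3/77)/(1/154) = 6/1

6/1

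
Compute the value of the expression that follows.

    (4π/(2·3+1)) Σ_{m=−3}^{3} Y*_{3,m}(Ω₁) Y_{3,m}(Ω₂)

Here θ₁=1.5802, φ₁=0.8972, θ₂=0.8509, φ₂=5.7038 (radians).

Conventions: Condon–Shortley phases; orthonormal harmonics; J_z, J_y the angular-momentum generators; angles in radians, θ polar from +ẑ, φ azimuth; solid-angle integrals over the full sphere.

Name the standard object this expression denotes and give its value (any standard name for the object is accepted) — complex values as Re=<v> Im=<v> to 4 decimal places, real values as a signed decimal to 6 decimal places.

This sum is the spherical-harmonic addition theorem: it equals the Legendre polynomial P_l(cos γ) of the angle γ between the two directions.
Term-by-term m-sum for l=3 (normalisation 4π/7 = 1.795196):
  m=-3: (-0.37564 + 0.18145j) × (-0.02954 + 0.17486j) = -0.02063 - 0.07105j  (running Σ = -0.02063 - 0.07105j)
  m=-2: (0.00213 - 0.00937j) × (0.15254 + 0.34903j) = 0.00360 - 0.00069j  (running Σ = -0.01704 - 0.07173j)
  m=-1: (-0.20150 - 0.25247j) × (0.23860 + 0.15611j) = -0.00866 - 0.09170j  (running Σ = -0.02570 - 0.16343j)
  m=0: (0.01053 + 0.00000j) × (-0.20337 + 0.00000j) = -0.00214 + 0.00000j  (running Σ = -0.02784 - 0.16343j)
  m=1: (0.20150 - 0.25247j) × (-0.23860 + 0.15611j) = -0.00866 + 0.09170j  (running Σ = -0.03651 - 0.07173j)
  m=2: (0.00213 + 0.00937j) × (0.15254 - 0.34903j) = 0.00360 + 0.00069j  (running Σ = -0.03291 - 0.07105j)
  m=3: (0.37564 + 0.18145j) × (0.02954 + 0.17486j) = -0.02063 + 0.07105j  (running Σ = -0.05354 + 0.00000j)
Σ over m = -0.05354 + 0.00000j; ×(4π/7) → -0.09612 + 0.00000j. Real part: -0.096119

Legendre polynomial (addition theorem), -0.096119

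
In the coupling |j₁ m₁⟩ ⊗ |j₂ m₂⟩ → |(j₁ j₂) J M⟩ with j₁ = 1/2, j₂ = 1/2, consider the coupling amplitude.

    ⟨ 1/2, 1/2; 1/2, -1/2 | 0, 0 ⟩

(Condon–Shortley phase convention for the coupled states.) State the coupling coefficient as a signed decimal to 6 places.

+0.707107  (= +√(1/2))

triangle: 1!*0!*0!/2! = 1/2
(j±m)!: 1!*0!*0!*1!*0!*0! = 1
prefactor² = (2J+1)*Δ*N² = 1/2
  k=0: +1/(0!*1!*0!*0!*0!*0!) = 1
Σ = 1  ⇒  CG² = 1/2*1² = 1/2
CG = +√(1/2) = +0.707107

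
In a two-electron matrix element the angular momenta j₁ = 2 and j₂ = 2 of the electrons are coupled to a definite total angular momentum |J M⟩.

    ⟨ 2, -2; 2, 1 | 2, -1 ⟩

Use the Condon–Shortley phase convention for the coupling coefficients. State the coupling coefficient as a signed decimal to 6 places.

triangle: 2!×2!×2!/7! = 8/5040
(j±m)!: 0!×4!×3!×1!×1!×3! = 864
prefactor² = (2J+1)×Δ×N² = 48/7
  k=2: +1/(2!×0!×2!×1!×0!×1!) = 1/4
Σ = 1/4  ⇒  CG² = 48/7×(1/4)² = 3/7
CG = +√(3/7) = +0.654654

+0.654654  (= +√(3/7))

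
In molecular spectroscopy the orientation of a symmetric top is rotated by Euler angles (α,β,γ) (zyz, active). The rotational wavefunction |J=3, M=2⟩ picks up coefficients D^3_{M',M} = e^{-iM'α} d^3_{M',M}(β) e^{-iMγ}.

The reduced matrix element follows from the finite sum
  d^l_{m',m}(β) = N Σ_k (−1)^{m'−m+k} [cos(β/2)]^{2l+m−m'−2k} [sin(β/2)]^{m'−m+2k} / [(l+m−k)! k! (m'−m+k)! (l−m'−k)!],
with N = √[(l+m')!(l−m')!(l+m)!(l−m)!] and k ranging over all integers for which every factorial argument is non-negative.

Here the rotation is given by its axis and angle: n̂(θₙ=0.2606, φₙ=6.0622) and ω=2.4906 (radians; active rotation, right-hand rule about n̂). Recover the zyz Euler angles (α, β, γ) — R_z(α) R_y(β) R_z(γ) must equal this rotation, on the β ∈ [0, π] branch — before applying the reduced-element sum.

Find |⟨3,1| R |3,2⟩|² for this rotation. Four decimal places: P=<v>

P=0.3343

Axis–angle → zyz. n̂ = (sinθₙcosφₙ, sinθₙsinφₙ, cosθₙ) = (+0.251395, -0.056477, +0.966236), ω = 2.4906.
R = I cosω + sinω [n̂]ₓ + (1−cosω) n̂n̂ᵀ gives
  R = [-0.682010, -0.611008, +0.401911; +0.560024, -0.789756, -0.250319; +0.470358, +0.054360, +0.880800]
β = atan2(√(R₁₃²+R₂₃²), R₃₃) = 0.493247; α = atan2(R₂₃, R₁₃) mod 2π = 5.726154; γ = atan2(R₃₂, −R₃₁) mod 2π = 3.026532
D^3_{1,2}(5.7262,0.4932,3.0265) = e^{-i·1·5.7262}·d^3_{1,2}(0.4932)·e^{-i·2·3.0265}. Compute d first:
Half-angle: c=0.969742, s=0.244131. N=√(24·2·120·1)=75.894664
k: max(0,(2)−(1))=1 … min(3+(2),3−(1))=2
  k=1: (−1)^0·75.8947/(24)·0.9697^5·0.2441^1 = +0.662071
  k=2: (−1)^1·75.8947/(12)·0.9697^3·0.2441^3 = -0.083921
d^3_{1,2}(0.4932) = +0.662071 -0.083921 = +0.578151
|D^3_{1,2}|² = |d^3_{1,2}(β)|² = (+0.578151)² = 0.334258 (the z-rotation phases have unit modulus)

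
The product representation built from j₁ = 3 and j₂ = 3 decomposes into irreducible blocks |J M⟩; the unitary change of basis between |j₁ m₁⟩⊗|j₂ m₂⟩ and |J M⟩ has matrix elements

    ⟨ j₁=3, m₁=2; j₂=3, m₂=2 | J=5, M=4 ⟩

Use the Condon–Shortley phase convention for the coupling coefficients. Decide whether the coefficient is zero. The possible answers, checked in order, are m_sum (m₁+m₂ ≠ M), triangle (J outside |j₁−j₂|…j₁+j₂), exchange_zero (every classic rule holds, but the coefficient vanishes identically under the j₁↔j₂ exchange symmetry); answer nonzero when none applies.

m-sum: m₁+m₂ = 2+2 = 4, M = 4  ✓
triangle: |j₁−j₂| = 0 ≤ J = 5 ≤ j₁+j₂ = 6  ✓
exchange: j₁=j₂ and m₁=m₂, and (−1)^(j₁+j₂−J) = (−1)^1 = −1 forces ⟨j₁m₁;j₂m₂|JM⟩ = −⟨j₂m₂;j₁m₁|JM⟩ = −⟨j₁m₁;j₂m₂|JM⟩ ⇒ the coefficient vanishes identically
Racah sum check: Σ_k collapses to 0 ⇒ CG = 0

exchange_zero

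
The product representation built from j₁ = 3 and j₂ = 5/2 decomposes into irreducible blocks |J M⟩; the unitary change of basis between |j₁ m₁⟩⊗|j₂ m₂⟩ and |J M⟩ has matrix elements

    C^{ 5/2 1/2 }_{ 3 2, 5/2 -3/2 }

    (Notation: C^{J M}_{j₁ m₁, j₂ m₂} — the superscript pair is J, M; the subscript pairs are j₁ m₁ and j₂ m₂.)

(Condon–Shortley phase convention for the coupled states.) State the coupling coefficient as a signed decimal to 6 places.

j₁+j₂−J=3  J+j₁−j₂=3  J−j₁+j₂=2  j₁+j₂+J+1=9
(j₁±m₁, j₂±m₂, J±M) = (5,1,1,4,3,2)
P² = 288/7
sum k=0..1:
  [0] +1/12 = 1/12
  [1] −1/24 = -1/24
S = 1/24
C² = P²·S² = 1/14 ; C = +0.267261

+0.267261  (= +√(1/14))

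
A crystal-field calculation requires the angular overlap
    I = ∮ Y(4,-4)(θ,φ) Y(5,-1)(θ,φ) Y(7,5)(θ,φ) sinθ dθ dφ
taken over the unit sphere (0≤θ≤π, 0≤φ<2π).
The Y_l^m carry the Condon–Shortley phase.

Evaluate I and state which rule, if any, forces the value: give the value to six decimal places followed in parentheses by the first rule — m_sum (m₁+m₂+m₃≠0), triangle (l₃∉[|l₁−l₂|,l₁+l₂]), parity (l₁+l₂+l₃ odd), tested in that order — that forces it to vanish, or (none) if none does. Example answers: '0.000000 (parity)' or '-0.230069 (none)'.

0.195759 (none)

Checks pass: Σm=0; 16 even; l₃=7∈[1,9].
(2·4+1)(2·5+1)(2·7+1) = 1485
Δ: 2! 6! 8! / 17! → 1/6126120
sum: t=0:+1/69120 t=1:−1/20736 t=2:+1/69120 = -1/51840
3j²(4 5 7; 0 0 0) = Δ·Π!·Σ² = 280/21879  (sign +1)
sum: t=2:+1/2073600 = 1/2073600
3j²(4 5 7; -4 -1 5) = Δ·Π!·Σ² = 28/1105  (sign +1)
combine: 4πI² = 1485·280/21879·28/1105 = 23520/48841
take √, sign +1: I = 0.19575887
No selection rule forces the value: the integral is nonzero (none).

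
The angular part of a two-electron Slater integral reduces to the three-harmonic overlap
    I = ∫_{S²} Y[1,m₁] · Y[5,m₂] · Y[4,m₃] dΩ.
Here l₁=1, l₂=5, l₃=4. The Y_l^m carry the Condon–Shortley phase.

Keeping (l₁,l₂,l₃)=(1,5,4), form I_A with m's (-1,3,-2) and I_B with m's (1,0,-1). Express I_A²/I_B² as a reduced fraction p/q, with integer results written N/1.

Same 1,5,4: normalisation and zero-m 3j drop out of the ratio.
A: Δ: 2! 0! 8! / 11! → 1/495; sum: t=2:+1/2880 = 1/2880; 3j²(1 5 4; -1 3 -2) = Δ·Π!·Σ² = 28/495  (sign +1)
B: Δ: 2! 0! 8! / 11! → 1/495; sum: t=0:+1/1440 = 1/1440; 3j²(1 5 4; 1 0 -1) = Δ·Π!·Σ² = 2/99  (sign -1)
I_A²/I_B² = (28/495)/(2/99) = 14/5

14/5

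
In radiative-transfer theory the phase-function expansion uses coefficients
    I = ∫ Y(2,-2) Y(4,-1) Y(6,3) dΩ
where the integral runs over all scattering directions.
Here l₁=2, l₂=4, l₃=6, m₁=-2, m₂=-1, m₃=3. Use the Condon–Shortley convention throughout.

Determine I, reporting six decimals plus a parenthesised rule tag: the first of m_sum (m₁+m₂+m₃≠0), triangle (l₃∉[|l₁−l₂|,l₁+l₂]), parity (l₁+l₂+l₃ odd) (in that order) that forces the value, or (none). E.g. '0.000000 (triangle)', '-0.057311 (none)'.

Checks pass: Σm=0; 12 even; l₃=6∈[2,6].
(2·2+1)(2·4+1)(2·6+1) = 585
Δ: 0! 4! 8! / 13! → 1/6435
sum: t=0:+1/2304 = 1/2304
3j²(2 4 6; 0 0 0) = Δ·Π!·Σ² = 5/143  (sign +1)
sum: t=0:+1/17280 = 1/17280
3j²(2 4 6; -2 -1 3) = Δ·Π!·Σ² = 14/715  (sign -1)
combine: 4πI² = 585·5/143·14/715 = 630/1573
take √, sign -1: I = -0.17852580
No selection rule forces the value: the integral is nonzero (none).

-0.178526 (none)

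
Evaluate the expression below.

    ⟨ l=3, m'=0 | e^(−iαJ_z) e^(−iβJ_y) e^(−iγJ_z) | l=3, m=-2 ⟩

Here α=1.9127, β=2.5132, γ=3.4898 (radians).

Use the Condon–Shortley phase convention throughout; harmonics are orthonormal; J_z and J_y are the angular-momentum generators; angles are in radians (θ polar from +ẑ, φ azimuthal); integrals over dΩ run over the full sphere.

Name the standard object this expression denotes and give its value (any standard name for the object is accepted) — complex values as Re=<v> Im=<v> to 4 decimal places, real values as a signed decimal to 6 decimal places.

Wigner D-matrix element, Re=-0.2937 Im=-0.2455

This is a Wigner D-matrix element — the rotation-matrix element ⟨l m'| R(α,β,γ) |l m⟩ in the angular-momentum basis.
Split into d^3_{0,-2}(β=2.5132) × two z-phases.
Half-angle: c=0.309052, s=0.951045. N=√(6·6·1·120)=65.726707
k∈{0,1} keeps every argument non-negative
  k=0: (−1)^2·65.7267/(12)·0.3091^4·0.9510^2 = +0.045195
  k=1: (−1)^3·65.7267/(12)·0.3091^2·0.9510^4 = -0.427985
d^3_{0,-2}(2.5132) = +0.045195 -0.427985 = -0.382790
Attach z-rotation phases: D = e^{-i(0)(1.9127)}·(-0.382790)·e^{-i(-2)(3.4898)} = -0.293656-0.245549i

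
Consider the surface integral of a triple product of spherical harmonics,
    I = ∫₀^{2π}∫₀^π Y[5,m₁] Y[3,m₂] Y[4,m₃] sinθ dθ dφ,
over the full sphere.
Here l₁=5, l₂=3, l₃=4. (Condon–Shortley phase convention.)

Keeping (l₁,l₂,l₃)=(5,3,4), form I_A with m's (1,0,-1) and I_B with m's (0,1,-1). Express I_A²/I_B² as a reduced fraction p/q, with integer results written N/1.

722/5

l's match ⇒ only the (l;m) 3-j factors differ between A and B.
A: triangle coeff Δ(5,3,4) = 1/180180; Σ_t [1,3]: t=1:−1/432 t=2:+1/192 t=3:−1/1440 = 19/8640; (3j)²=361/30030 [(5 3 4; 1 0 -1)], sign=-1
B: triangle coeff Δ(5,3,4) = 1/180180; Σ_t [2,4]: t=2:+1/288 t=3:−1/288 t=4:+1/5760 = 1/5760; (3j)²=1/12012 [(5 3 4; 0 1 -1)], sign=-1
I_A²/I_B² = (361/30030)/(1/12012) = 722/5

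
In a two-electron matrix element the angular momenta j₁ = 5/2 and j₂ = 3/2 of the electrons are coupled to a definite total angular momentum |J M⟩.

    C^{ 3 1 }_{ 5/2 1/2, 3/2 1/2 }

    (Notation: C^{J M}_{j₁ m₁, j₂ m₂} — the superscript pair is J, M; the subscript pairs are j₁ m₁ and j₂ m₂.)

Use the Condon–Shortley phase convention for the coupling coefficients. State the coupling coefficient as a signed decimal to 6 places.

√[7·1!4!2!/8! · 3!2!2!1!4!2!] = √(48/5)
  +(−1)^0/∏(0,1,2,2,2,0)! = 1/8  (running 1/8)
  +(−1)^1/∏(1,0,1,1,3,1)! = -1/6  (running -1/24)
⟨..|..⟩ = √(48/5)·(-1/24) = -0.129099

−√(1/60) ≈ -0.129099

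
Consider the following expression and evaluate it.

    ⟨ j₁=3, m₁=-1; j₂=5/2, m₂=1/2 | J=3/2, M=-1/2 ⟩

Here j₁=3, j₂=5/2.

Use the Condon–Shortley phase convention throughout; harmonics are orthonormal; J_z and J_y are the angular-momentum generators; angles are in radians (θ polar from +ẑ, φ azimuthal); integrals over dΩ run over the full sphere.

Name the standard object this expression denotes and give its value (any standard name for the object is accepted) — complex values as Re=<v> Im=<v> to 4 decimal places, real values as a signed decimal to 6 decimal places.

This is a Clebsch–Gordan (vector-coupling) coefficient.
triangle: 4!*2!*1!/8! = 48/40320
(j±m)!: 2!*4!*3!*2!*1!*2! = 1152
prefactor² = (2J+1)*Δ*N² = 192/35
  k=2: +1/(2!*2!*2!*1!*0!*0!) = 1/8
  k=3: −1/(3!*1!*1!*0!*1!*1!) = -1/6
Σ = -1/24  ⇒  CG² = 192/35*(-1/24)² = 1/105
CG = −√(1/105) = -0.097590

Clebsch–Gordan coefficient, −√(1/105) ≈ -0.097590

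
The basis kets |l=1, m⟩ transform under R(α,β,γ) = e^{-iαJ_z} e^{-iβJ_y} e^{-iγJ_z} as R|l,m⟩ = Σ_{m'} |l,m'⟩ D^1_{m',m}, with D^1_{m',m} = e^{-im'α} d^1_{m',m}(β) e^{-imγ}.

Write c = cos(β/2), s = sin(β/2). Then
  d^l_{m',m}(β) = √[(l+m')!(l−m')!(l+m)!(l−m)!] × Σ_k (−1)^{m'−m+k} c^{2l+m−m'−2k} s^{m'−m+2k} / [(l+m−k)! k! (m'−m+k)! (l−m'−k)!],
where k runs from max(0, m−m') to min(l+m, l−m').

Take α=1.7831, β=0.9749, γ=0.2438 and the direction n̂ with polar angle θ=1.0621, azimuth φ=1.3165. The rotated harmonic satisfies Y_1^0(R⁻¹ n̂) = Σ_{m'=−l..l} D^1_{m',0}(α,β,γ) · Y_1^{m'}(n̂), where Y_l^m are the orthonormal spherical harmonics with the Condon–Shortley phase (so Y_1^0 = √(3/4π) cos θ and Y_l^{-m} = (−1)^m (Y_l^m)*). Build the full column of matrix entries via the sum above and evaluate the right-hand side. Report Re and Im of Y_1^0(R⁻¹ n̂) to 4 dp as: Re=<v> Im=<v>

Need the full column D^1_{m',0} for m'=−1..1 at α=1.7831, β=0.9749, γ=0.2438.
cos(β/2)=0.883530, sin(β/2)=0.468374
d^1_{-1,0}: single k=1 term ⇒ +0.585234;  D = -0.123316+0.572094i
d^1_{0,0}: k∈[0..1] ⇒ +0.780625 -0.219375 = +0.561251;  D = +0.561251+0.000000i
d^1_{1,0}: single k=0 term ⇒ -0.585234;  D = +0.123316+0.572094i
Y_1^{m'}(θ=1.0621,φ=1.3165) and Σ D·Y over m':
  (-0.1233+0.5721i)·(+0.0759-0.2920i)  (+0.5613+0.0000i)·(+0.2380+0.0000i)  (+0.1233+0.5721i)·(-0.0759-0.2920i)
Y_1^0(R⁻¹ n̂) = +0.448992+0.000000i

Re=0.4490 Im=0.0000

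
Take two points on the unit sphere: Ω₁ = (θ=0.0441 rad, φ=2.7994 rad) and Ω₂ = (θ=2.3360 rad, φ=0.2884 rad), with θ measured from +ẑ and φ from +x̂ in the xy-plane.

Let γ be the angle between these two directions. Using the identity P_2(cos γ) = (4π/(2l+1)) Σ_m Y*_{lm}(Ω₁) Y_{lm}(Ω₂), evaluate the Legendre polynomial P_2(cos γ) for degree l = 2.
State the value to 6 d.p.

Expand P_2 via completeness: Σ_{m} conj(Y_{2,m}) at Ω₁ times Y_{2,m} at Ω₂ —
  m=-2: (+0.000582-0.000475i) × (+0.168427-0.109579i) = +0.000046-0.000144i  (running Σ = +0.000046-0.000144i)
  m=-1: (-0.032052+0.011417i) × (-0.370019+0.109774i) = +0.010607-0.007743i  (running Σ = +0.010653-0.007887i)
  m=0: (+0.628944-0.000000i) × (+0.138593+0.000000i) = +0.087168+0.000000i  (running Σ = +0.097820-0.007887i)
  m=1: (+0.032052+0.011417i) × (+0.370019+0.109774i) = +0.010607+0.007743i  (running Σ = +0.108427-0.000144i)
  m=2: (+0.000582+0.000475i) × (+0.168427+0.109579i) = +0.000046+0.000144i  (running Σ = +0.108473+0.000000i)
Accumulated sum +0.108473+0.000000i; after 4π/(2l+1) scaling, +0.272622+0.000000i ⇒ P_2 = 0.272622

0.272622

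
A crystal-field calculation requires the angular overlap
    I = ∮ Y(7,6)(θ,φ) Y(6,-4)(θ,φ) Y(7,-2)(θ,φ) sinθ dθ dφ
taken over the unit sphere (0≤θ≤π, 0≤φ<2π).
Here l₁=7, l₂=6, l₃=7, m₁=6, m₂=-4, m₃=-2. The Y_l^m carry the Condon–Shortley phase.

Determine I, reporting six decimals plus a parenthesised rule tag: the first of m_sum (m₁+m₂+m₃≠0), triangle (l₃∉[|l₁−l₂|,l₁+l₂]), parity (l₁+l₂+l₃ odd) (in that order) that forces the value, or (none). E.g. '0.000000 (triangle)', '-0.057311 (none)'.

Rules hold: Σm=0, L=20 even, 1≤7≤13.
N = 15·13·15 = 2925
Δ = 6!·8!·6!/21! = 1/2444321880
Racah Σ t=0..6: t=0:+1/2612736000 t=1:−1/20736000 t=2:+1/1658880 t=3:−1/746496 t=4:+1/1658880 t=5:−1/20736000 t=6:+1/2612736000 = -1/4354560
⇒ 3j(7 6 7; 0 0 0)² = 1000/138567, sgn +1
Racah Σ t=0..1: t=0:+1/174182400 t=1:−1/580608000 = 1/248832000
⇒ 3j(7 6 7; 6 -4 -2)² = 21/1615, sgn -1
4πI² = N·(3j₀)²·(3jₘ)² = 315000/1147619
I = -1·√(0.274481/4π) = -0.14779219
No selection rule forces the value: the integral is nonzero (none).

-0.147792 (none)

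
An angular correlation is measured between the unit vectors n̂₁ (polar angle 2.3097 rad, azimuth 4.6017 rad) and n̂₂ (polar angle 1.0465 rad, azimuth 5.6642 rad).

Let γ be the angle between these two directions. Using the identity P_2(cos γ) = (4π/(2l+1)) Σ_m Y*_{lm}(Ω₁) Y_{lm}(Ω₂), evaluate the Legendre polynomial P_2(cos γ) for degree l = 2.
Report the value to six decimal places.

-0.499009

Addition theorem: P_2(cos γ) = (4π/5) Σ_m Y*_{lm}(Ω₁) Y_{lm}(Ω₂), m = −2…2:
  term(m=-2) = -0.03215 - 0.05195j   from Y*(Ω₁)=-0.20592 + 0.04635j, Y(Ω₂)=0.09457 + 0.27359j
  term(m=-1) = -0.06267 + 0.11248j   from Y*(Ω₁)=0.04248 + 0.38225j, Y(Ω₂)=0.27268 + 0.19425j
  term(m=+0) = -0.00891 + 0.00000j   from Y*(Ω₁)=0.11377 + 0.00000j, Y(Ω₂)=-0.07828 + 0.00000j
  term(m=+1) = -0.06267 - 0.11248j   from Y*(Ω₁)=-0.04248 + 0.38225j, Y(Ω₂)=-0.27268 + 0.19425j
  term(m=+2) = -0.03215 + 0.05195j   from Y*(Ω₁)=-0.20592 - 0.04635j, Y(Ω₂)=0.09457 - 0.27359j
Total Σ_m = -0.19855 + 0.00000j. Multiply by 2.513274: -0.49901 + 0.00000j. P_2(cos γ) = -0.499009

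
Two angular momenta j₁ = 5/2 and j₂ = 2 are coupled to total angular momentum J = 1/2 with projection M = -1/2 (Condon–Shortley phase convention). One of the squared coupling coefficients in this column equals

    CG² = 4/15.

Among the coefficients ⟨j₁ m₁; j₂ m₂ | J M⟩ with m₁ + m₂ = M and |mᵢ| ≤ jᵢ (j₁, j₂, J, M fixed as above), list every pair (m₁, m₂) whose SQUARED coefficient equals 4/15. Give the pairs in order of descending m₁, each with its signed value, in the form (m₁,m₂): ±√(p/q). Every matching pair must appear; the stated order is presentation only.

(-3/2,1): −√(4/15)

Admissible pairs with m₁+m₂ = M = -1/2: (-5/2,2), (-3/2,1), (-1/2,0), (1/2,-1), (3/2,-2)
  (m₁,m₂)=(3/2,-2): CG² = 1/15, CG = +√(1/15)
  (m₁,m₂)=(1/2,-1): CG² = 2/15, CG = −√(2/15)
  (m₁,m₂)=(-1/2,0): CG² = 1/5, CG = +√(1/5)
  (m₁,m₂)=(-3/2,1): CG² = 4/15, CG = −√(4/15)   ← matches the target
  (m₁,m₂)=(-5/2,2): CG² = 1/3, CG = +√(1/3)
Pairs with CG² = 4/15: (-3/2,1): −√(4/15)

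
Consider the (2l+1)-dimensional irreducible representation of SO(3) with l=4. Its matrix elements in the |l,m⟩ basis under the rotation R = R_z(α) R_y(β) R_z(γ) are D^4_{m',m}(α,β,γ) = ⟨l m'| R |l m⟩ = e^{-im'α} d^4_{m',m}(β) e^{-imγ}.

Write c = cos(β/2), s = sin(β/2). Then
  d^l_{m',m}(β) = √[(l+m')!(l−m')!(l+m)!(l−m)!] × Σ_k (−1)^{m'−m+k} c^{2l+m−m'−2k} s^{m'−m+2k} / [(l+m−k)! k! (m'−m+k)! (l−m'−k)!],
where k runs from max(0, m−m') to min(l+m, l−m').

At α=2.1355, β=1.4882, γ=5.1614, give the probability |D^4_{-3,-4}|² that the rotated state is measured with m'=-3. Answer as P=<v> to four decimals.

P=0.0499

D^4_{-3,-4}(2.1355,1.4882,5.1614) = e^{-i·-3·2.1355}·d^4_{-3,-4}(1.4882)·e^{-i·-4·5.1614}. Compute d first:
c=cos(1.488200/2)=0.735698, s=sin(1.488200/2)=0.677310; N=√[1·5040·1·40320]=14255.272709
k∈{0} keeps every argument non-negative
  k=0: (−1)^1·14255.2727/(5040)·0.7357^7·0.6773^1 = -0.223475
d^4_{-3,-4}(1.4882) = -0.223475
|D^4_{-3,-4}|² = |d^4_{-3,-4}(β)|² = (-0.223475)² = 0.049941 (the z-rotation phases have unit modulus)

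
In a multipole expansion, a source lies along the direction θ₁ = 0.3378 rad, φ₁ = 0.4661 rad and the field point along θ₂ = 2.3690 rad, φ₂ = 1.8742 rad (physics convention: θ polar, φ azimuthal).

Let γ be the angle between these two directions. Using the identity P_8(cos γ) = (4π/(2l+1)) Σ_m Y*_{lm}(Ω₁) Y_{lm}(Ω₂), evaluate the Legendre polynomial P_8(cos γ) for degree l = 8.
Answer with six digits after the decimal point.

Addition theorem: P_8(cos γ) = (4π/17) Σ_m Y*_{lm}(Ω₁) Y_{lm}(Ω₂), m = −8…8:
  m=-8: (-0.000062, -0.000042) × (-0.021939, -0.019025) = (0.000001, 0.000002)  (running Σ = (0.000001, 0.000002))
  m=-7: (-0.000848, -0.000103) × (-0.101406, 0.062596) = (0.000092, -0.000043)  (running Σ = (0.000093, -0.000041))
  m=-6: (-0.005798, 0.002084) × (0.071963, 0.282270) = (-0.001005, -0.001487)  (running Σ = (-0.000912, -0.001527))
  m=-5: (-0.021869, 0.023023) × (0.452003, 0.024331) = (-0.010445, 0.009874)  (running Σ = (-0.011357, 0.008347))
  m=-4: (-0.034677, 0.114696) × (0.133636, -0.358091) = (0.036437, 0.027745)  (running Σ = (0.025080, 0.036092))
  m=-3: (0.055397, 0.317958) × (0.012958, 0.010069) = (-0.002484, 0.004678)  (running Σ = (0.022596, 0.040770))
  m=-2: (0.336389, 0.453132) × (0.309582, -0.214904) = (0.201520, 0.067990)  (running Σ = (0.224116, 0.108760))
  m=-1: (0.406213, 0.204353) × (-0.050466, -0.161199) = (0.012441, -0.075794)  (running Σ = (0.236557, 0.032966))
  m=0: (-0.251330, -0.000000) × (0.330744, 0.000000) = (-0.083126, -0.000000)  (running Σ = (0.153432, 0.032966))
  m=1: (-0.406213, 0.204353) × (0.050466, -0.161199) = (0.012441, 0.075794)  (running Σ = (0.165873, 0.108760))
  m=2: (0.336389, -0.453132) × (0.309582, 0.214904) = (0.201520, -0.067990)  (running Σ = (0.367393, 0.040770))
  m=3: (-0.055397, 0.317958) × (-0.012958, 0.010069) = (-0.002484, -0.004678)  (running Σ = (0.364909, 0.036092))
  m=4: (-0.034677, -0.114696) × (0.133636, 0.358091) = (0.036437, -0.027745)  (running Σ = (0.401346, 0.008347))
  m=5: (0.021869, 0.023023) × (-0.452003, 0.024331) = (-0.010445, -0.009874)  (running Σ = (0.390901, -0.001527))
  m=6: (-0.005798, -0.002084) × (0.071963, -0.282270) = (-0.001005, 0.001487)  (running Σ = (0.389896, -0.000041))
  m=7: (0.000848, -0.000103) × (0.101406, 0.062596) = (0.000092, 0.000043)  (running Σ = (0.389988, 0.000002))
  m=8: (-0.000062, 0.000042) × (-0.021939, 0.019025) = (0.000001, -0.000002)  (running Σ = (0.389989, -0.000000))
Accumulated sum (0.389989, -0.000000); after 4π/(2l+1) scaling, (0.288279, -0.000000) ⇒ P_8 = 0.288279

0.288279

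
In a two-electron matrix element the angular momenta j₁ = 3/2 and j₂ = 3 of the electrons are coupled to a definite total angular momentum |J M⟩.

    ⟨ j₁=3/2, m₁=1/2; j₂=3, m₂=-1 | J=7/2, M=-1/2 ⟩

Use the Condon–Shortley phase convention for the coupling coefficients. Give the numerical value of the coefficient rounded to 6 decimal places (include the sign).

triangle: 1!*2!*5!/9! = 240/362880
(j±m)!: 2!*1!*2!*4!*3!*4! = 13824
prefactor² = (2J+1)*Δ*N² = 512/7
  k=0: +1/(0!*1!*1!*2!*1!*3!) = 1/12
  k=1: −1/(1!*0!*0!*1!*2!*4!) = -1/48
Σ = 1/16  ⇒  CG² = 512/7*(1/16)² = 2/7
CG = +√(2/7) = +0.534522

+√(2/7) ≈ +0.534522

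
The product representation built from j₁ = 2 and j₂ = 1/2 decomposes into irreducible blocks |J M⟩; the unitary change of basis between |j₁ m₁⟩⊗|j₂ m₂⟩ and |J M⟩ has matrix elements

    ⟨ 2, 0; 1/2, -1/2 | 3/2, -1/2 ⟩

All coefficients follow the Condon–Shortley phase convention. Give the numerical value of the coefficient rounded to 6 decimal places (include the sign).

+0.632456

√[4·1!3!0!/5! · 2!2!0!1!1!2!] = √(8/5)
  +(−1)^0/∏(0,1,2,0,1,0)! = 1/2  (running 1/2)
⟨..|..⟩ = √(8/5)·(1/2) = +0.632456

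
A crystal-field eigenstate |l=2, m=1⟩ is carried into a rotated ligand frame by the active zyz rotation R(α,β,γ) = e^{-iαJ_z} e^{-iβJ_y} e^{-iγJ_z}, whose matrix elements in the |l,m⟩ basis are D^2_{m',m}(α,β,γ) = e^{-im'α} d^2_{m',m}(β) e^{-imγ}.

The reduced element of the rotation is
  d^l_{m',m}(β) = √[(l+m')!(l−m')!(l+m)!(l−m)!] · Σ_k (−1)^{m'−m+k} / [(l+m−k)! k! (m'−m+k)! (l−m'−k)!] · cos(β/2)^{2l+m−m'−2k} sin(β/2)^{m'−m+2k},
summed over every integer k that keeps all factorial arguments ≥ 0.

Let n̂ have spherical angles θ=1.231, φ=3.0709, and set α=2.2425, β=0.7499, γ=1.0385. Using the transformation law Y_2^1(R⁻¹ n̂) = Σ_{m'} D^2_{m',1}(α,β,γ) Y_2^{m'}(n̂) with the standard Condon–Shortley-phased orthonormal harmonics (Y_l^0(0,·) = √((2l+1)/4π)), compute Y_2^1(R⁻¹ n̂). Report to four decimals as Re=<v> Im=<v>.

Re=-0.3773 Im=-0.0767

Need the full column D^2_{m',1} for m'=−2..2 at α=2.2425, β=0.7499, γ=1.0385.
cos(β/2)=0.930526, sin(β/2)=0.366226
d^2_{-2,1}: single k=3 term ⇒ +0.091413;  D = -0.087196-0.027442i
d^2_{-1,1}: k∈[2..3] ⇒ +0.348399 -0.017989 = +0.330410;  D = +0.118494+0.308432i
d^2_{0,1}: k∈[1..2] ⇒ +0.722787 -0.111957 = +0.610830;  D = +0.310004-0.526318i
d^2_{1,1}: k∈[0..1] ⇒ +0.749746 -0.348399 = +0.401347;  D = -0.397453+0.055770i
d^2_{2,1}: single k=0 term ⇒ -0.590153;  D = -0.427892-0.406434i
Y_2^{m'}(θ=1.231,φ=3.0709) and Σ D·Y over m':
  (-0.0872-0.0274i)·(+0.3399+0.0484i)  (+0.1185+0.3084i)·(-0.2422-0.0171i)  (+0.3100-0.5263i)·(-0.2103+0.0000i)  (-0.3975+0.0558i)·(+0.2422-0.0171i)  (-0.4279-0.4064i)·(+0.3399-0.0484i)
Y_2^1(R⁻¹ n̂) = -0.377321-0.076731i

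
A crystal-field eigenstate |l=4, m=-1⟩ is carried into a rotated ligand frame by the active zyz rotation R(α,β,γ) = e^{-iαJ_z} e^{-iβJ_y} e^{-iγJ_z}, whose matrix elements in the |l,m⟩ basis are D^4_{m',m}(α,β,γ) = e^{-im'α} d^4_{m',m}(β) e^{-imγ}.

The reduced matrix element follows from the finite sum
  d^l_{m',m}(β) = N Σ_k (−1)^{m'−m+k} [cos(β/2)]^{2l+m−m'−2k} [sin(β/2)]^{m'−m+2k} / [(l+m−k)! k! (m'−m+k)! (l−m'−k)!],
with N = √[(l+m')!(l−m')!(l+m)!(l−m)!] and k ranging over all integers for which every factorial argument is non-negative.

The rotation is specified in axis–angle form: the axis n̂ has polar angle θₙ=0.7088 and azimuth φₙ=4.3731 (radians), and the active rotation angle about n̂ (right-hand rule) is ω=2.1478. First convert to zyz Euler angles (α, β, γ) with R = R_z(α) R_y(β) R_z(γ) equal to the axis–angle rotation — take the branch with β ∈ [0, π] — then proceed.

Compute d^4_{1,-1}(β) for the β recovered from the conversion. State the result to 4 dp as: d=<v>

Axis–angle → zyz. n̂ = (sinθₙcosφₙ, sinθₙsinφₙ, cosθₙ) = (-0.216638, -0.613815, +0.759144), ω = 2.1478.
R = I cosω + sinω [n̂]ₓ + (1−cosω) n̂n̂ᵀ gives
  R = [-0.472981, -0.430723, -0.768614; +0.841755, +0.036787, -0.538605; +0.260265, -0.901734, +0.345164]
β = atan2(√(R₁₃²+R₂₃²), R₃₃) = 1.218383; α = atan2(R₂₃, R₁₃) mod 2π = 3.752821; γ = atan2(R₃₂, −R₃₁) mod 2π = 4.431399
d^4_{1,-1}(β=1.2184) via the finite sum:
c=cos(1.218383/2)=0.820111, s=sin(1.218383/2)=0.572205; N=√[120·6·6·120]=720.000000
The bounds max(0,m−m')=0 and min(l+m,l−m')=3 give 4 terms
  k=0: (−1)^2·720.0000/(72)·0.8201^6·0.5722^2 = +0.996181
  k=1: (−1)^3·720.0000/(24)·0.8201^4·0.5722^4 = -1.454846
  k=2: (−1)^4·720.0000/(48)·0.8201^2·0.5722^6 = +0.354116
  k=3: (−1)^5·720.0000/(720)·0.8201^0·0.5722^8 = -0.011492
d^4_{1,-1}(1.2184) = +0.996181 -1.454846 +0.354116 -0.011492 = -0.116043

d=-0.1160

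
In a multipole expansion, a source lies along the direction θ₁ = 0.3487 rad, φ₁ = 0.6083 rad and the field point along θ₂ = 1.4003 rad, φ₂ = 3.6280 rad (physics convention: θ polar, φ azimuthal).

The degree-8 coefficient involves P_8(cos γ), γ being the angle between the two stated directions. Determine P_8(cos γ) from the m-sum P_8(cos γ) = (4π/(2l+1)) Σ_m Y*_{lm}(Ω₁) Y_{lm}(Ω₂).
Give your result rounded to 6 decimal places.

Expand P_8 via completeness: Σ_{m} conj(Y_{8,m}) at Ω₁ times Y_{8,m} at Ω₂ —
  m=-8: Y*=0.00001 - 0.00009j  Y=-0.33565 + 0.31248j  product 0.00002 + 0.00004j
  m=-7: Y*=-0.00046 - 0.00095j  Y=0.30494 - 0.08218j  product -0.00022 - 0.00025j
  m=-6: Y*=-0.00641 - 0.00357j  Y=0.19107 + 0.04336j  product -0.00107 - 0.00096j
  m=-5: Y*=-0.03629 + 0.00364j  Y=-0.24988 - 0.21459j  product 0.00985 + 0.00688j
  m=-4: Y*=-0.10064 + 0.08622j  Y=-0.03568 - 0.09068j  product 0.01141 + 0.00605j
  m=-3: Y*=-0.08611 + 0.33153j  Y=-0.03607 + 0.32194j  product -0.10363 - 0.03968j
  m=-2: Y*=0.19752 + 0.53413j  Y=-0.02911 + 0.04274j  product -0.02858 - 0.00711j
  m=-1: Y*=0.34162 + 0.23790j  Y=0.28184 - 0.14903j  product 0.13174 + 0.01614j
  m=+0: Y*=-0.29163 + 0.00000j  Y=0.03805 + 0.00000j  product -0.01110 + 0.00000j
  m=+1: Y*=-0.34162 + 0.23790j  Y=-0.28184 - 0.14903j  product 0.13174 - 0.01614j
  m=+2: Y*=0.19752 - 0.53413j  Y=-0.02911 - 0.04274j  product -0.02858 + 0.00711j
  m=+3: Y*=0.08611 + 0.33153j  Y=0.03607 + 0.32194j  product -0.10363 + 0.03968j
  m=+4: Y*=-0.10064 - 0.08622j  Y=-0.03568 + 0.09068j  product 0.01141 - 0.00605j
  m=+5: Y*=0.03629 + 0.00364j  Y=0.24988 - 0.21459j  product 0.00985 - 0.00688j
  m=+6: Y*=-0.00641 + 0.00357j  Y=0.19107 - 0.04336j  product -0.00107 + 0.00096j
  m=+7: Y*=0.00046 - 0.00095j  Y=-0.30494 - 0.08218j  product -0.00022 + 0.00025j
  m=+8: Y*=0.00001 + 0.00009j  Y=-0.33565 - 0.31248j  product 0.00002 - 0.00004j
Σ over m = 0.02795 - 0.00000j; ×(4π/17) → 0.02066 - 0.00000j. Real part: 0.020661

0.020661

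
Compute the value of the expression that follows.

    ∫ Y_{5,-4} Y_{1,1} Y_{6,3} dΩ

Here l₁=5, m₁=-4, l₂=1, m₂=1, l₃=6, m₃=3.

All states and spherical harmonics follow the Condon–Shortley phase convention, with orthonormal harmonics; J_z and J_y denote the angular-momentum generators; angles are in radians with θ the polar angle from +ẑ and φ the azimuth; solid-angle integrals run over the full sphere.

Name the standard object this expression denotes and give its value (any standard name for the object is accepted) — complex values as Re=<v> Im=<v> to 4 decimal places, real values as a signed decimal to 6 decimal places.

This is a Gaunt coefficient — the integral of a triple product of spherical harmonics over the sphere.
Checks pass: Σm=0; 12 even; l₃=6∈[4,6].
(2·5+1)(2·1+1)(2·6+1) = 429
Δ: 0! 10! 2! / 13! → 1/858
sum: t=0:+1/14400 = 1/14400
3j²(5 1 6; 0 0 0) = Δ·Π!·Σ² = 6/143  (sign +1)
sum: t=0:+1/725760 = 1/725760
3j²(5 1 6; -4 1 3) = Δ·Π!·Σ² = 1/286  (sign -1)
combine: 4πI² = 429·6/143·1/286 = 9/143
take √, sign -1: I = -0.07076985

Gaunt coefficient, -0.070770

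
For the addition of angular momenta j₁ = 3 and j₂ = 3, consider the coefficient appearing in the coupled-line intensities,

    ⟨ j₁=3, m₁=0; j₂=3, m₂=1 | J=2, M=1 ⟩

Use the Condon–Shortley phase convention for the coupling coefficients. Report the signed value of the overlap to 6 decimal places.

√[5·4!2!2!/9! · 3!3!4!2!3!1!] = √(96/7)
  +(−1)^2/∏(2,2,1,2,1,0)! = 1/8  (running 1/8)
  +(−1)^3/∏(3,1,0,1,2,1)! = -1/12  (running 1/24)
⟨..|..⟩ = √(96/7)·(1/24) = +0.154303

+√(1/42) ≈ +0.154303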